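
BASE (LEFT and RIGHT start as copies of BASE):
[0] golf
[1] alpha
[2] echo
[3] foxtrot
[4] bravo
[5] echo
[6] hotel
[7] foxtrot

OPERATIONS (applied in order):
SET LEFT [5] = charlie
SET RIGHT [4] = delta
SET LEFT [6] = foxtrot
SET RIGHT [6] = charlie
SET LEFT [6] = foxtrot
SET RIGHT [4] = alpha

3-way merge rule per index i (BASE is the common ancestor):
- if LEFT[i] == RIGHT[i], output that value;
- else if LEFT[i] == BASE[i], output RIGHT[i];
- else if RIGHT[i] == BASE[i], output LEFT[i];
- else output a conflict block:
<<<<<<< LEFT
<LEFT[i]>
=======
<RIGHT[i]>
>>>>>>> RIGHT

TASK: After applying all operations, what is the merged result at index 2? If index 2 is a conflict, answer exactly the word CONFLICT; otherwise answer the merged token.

Final LEFT:  [golf, alpha, echo, foxtrot, bravo, charlie, foxtrot, foxtrot]
Final RIGHT: [golf, alpha, echo, foxtrot, alpha, echo, charlie, foxtrot]
i=0: L=golf R=golf -> agree -> golf
i=1: L=alpha R=alpha -> agree -> alpha
i=2: L=echo R=echo -> agree -> echo
i=3: L=foxtrot R=foxtrot -> agree -> foxtrot
i=4: L=bravo=BASE, R=alpha -> take RIGHT -> alpha
i=5: L=charlie, R=echo=BASE -> take LEFT -> charlie
i=6: BASE=hotel L=foxtrot R=charlie all differ -> CONFLICT
i=7: L=foxtrot R=foxtrot -> agree -> foxtrot
Index 2 -> echo

Answer: echo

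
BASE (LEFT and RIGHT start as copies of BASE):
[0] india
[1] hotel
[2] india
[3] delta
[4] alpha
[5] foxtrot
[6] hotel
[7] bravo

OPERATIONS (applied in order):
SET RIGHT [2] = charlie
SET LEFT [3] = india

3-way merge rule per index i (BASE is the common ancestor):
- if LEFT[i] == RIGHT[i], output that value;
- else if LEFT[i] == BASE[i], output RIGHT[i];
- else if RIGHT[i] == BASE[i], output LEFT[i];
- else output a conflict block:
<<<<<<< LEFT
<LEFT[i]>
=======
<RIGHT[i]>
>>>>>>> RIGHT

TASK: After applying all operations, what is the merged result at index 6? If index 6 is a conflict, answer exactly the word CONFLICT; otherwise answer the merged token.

Answer: hotel

Derivation:
Final LEFT:  [india, hotel, india, india, alpha, foxtrot, hotel, bravo]
Final RIGHT: [india, hotel, charlie, delta, alpha, foxtrot, hotel, bravo]
i=0: L=india R=india -> agree -> india
i=1: L=hotel R=hotel -> agree -> hotel
i=2: L=india=BASE, R=charlie -> take RIGHT -> charlie
i=3: L=india, R=delta=BASE -> take LEFT -> india
i=4: L=alpha R=alpha -> agree -> alpha
i=5: L=foxtrot R=foxtrot -> agree -> foxtrot
i=6: L=hotel R=hotel -> agree -> hotel
i=7: L=bravo R=bravo -> agree -> bravo
Index 6 -> hotel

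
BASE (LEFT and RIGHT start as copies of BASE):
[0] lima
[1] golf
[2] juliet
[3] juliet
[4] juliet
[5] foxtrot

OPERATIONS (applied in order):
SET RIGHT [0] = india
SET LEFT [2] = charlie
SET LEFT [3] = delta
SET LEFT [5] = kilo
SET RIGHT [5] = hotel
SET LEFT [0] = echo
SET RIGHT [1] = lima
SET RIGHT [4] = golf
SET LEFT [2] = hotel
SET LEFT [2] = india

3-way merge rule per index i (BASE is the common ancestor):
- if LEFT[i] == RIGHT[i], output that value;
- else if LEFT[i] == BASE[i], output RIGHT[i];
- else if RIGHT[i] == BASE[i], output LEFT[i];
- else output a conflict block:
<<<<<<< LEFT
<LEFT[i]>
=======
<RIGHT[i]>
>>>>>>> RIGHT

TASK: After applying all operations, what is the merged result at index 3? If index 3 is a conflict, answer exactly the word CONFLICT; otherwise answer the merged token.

Answer: delta

Derivation:
Final LEFT:  [echo, golf, india, delta, juliet, kilo]
Final RIGHT: [india, lima, juliet, juliet, golf, hotel]
i=0: BASE=lima L=echo R=india all differ -> CONFLICT
i=1: L=golf=BASE, R=lima -> take RIGHT -> lima
i=2: L=india, R=juliet=BASE -> take LEFT -> india
i=3: L=delta, R=juliet=BASE -> take LEFT -> delta
i=4: L=juliet=BASE, R=golf -> take RIGHT -> golf
i=5: BASE=foxtrot L=kilo R=hotel all differ -> CONFLICT
Index 3 -> delta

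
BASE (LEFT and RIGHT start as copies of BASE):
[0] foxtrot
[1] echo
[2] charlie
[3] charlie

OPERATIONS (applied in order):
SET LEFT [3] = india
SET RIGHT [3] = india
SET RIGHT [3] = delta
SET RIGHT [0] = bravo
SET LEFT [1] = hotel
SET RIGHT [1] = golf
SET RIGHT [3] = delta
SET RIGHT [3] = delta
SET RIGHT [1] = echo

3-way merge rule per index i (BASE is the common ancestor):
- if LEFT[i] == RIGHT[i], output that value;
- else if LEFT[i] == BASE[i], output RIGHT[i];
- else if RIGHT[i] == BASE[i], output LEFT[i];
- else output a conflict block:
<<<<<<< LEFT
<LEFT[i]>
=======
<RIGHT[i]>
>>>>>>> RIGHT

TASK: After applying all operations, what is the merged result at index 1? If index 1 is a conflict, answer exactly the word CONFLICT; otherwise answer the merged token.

Answer: hotel

Derivation:
Final LEFT:  [foxtrot, hotel, charlie, india]
Final RIGHT: [bravo, echo, charlie, delta]
i=0: L=foxtrot=BASE, R=bravo -> take RIGHT -> bravo
i=1: L=hotel, R=echo=BASE -> take LEFT -> hotel
i=2: L=charlie R=charlie -> agree -> charlie
i=3: BASE=charlie L=india R=delta all differ -> CONFLICT
Index 1 -> hotel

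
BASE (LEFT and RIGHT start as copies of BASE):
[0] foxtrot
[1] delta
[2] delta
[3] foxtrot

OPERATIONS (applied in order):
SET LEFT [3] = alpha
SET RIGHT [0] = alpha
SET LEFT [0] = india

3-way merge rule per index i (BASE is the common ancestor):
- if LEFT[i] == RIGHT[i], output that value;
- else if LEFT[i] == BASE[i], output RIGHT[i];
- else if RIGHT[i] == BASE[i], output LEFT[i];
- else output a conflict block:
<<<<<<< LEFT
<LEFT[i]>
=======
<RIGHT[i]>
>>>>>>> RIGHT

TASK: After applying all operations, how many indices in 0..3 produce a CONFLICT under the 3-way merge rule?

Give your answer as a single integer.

Final LEFT:  [india, delta, delta, alpha]
Final RIGHT: [alpha, delta, delta, foxtrot]
i=0: BASE=foxtrot L=india R=alpha all differ -> CONFLICT
i=1: L=delta R=delta -> agree -> delta
i=2: L=delta R=delta -> agree -> delta
i=3: L=alpha, R=foxtrot=BASE -> take LEFT -> alpha
Conflict count: 1

Answer: 1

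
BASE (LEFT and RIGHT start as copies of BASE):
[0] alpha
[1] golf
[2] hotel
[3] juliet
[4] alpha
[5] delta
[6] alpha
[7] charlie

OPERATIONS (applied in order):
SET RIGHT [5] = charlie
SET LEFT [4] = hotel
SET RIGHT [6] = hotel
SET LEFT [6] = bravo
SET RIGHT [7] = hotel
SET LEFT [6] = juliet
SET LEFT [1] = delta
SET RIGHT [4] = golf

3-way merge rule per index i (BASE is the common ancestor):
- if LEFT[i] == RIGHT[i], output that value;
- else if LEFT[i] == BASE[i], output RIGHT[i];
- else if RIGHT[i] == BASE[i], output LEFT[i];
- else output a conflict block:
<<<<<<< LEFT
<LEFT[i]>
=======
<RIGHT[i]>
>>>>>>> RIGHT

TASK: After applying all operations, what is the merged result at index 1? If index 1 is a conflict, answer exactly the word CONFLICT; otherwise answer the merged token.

Answer: delta

Derivation:
Final LEFT:  [alpha, delta, hotel, juliet, hotel, delta, juliet, charlie]
Final RIGHT: [alpha, golf, hotel, juliet, golf, charlie, hotel, hotel]
i=0: L=alpha R=alpha -> agree -> alpha
i=1: L=delta, R=golf=BASE -> take LEFT -> delta
i=2: L=hotel R=hotel -> agree -> hotel
i=3: L=juliet R=juliet -> agree -> juliet
i=4: BASE=alpha L=hotel R=golf all differ -> CONFLICT
i=5: L=delta=BASE, R=charlie -> take RIGHT -> charlie
i=6: BASE=alpha L=juliet R=hotel all differ -> CONFLICT
i=7: L=charlie=BASE, R=hotel -> take RIGHT -> hotel
Index 1 -> delta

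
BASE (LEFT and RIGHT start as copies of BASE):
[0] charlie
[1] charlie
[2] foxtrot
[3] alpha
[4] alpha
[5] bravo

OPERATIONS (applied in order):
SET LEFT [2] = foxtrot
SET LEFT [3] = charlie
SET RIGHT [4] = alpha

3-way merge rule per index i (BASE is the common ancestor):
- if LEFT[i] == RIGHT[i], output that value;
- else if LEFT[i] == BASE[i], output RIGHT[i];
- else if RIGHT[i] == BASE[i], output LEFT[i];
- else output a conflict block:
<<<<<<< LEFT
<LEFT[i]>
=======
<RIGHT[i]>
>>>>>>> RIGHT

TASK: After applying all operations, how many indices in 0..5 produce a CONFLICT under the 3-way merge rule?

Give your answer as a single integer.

Final LEFT:  [charlie, charlie, foxtrot, charlie, alpha, bravo]
Final RIGHT: [charlie, charlie, foxtrot, alpha, alpha, bravo]
i=0: L=charlie R=charlie -> agree -> charlie
i=1: L=charlie R=charlie -> agree -> charlie
i=2: L=foxtrot R=foxtrot -> agree -> foxtrot
i=3: L=charlie, R=alpha=BASE -> take LEFT -> charlie
i=4: L=alpha R=alpha -> agree -> alpha
i=5: L=bravo R=bravo -> agree -> bravo
Conflict count: 0

Answer: 0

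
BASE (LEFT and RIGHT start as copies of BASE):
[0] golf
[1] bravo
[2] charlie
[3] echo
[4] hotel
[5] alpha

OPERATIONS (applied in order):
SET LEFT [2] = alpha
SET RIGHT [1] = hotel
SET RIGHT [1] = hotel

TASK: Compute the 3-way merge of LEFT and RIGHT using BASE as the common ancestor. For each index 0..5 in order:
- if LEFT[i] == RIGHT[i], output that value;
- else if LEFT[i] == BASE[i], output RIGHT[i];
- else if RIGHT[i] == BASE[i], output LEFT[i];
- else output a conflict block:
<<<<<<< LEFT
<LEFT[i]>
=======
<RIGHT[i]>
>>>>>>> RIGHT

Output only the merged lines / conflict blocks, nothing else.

Final LEFT:  [golf, bravo, alpha, echo, hotel, alpha]
Final RIGHT: [golf, hotel, charlie, echo, hotel, alpha]
i=0: L=golf R=golf -> agree -> golf
i=1: L=bravo=BASE, R=hotel -> take RIGHT -> hotel
i=2: L=alpha, R=charlie=BASE -> take LEFT -> alpha
i=3: L=echo R=echo -> agree -> echo
i=4: L=hotel R=hotel -> agree -> hotel
i=5: L=alpha R=alpha -> agree -> alpha

Answer: golf
hotel
alpha
echo
hotel
alpha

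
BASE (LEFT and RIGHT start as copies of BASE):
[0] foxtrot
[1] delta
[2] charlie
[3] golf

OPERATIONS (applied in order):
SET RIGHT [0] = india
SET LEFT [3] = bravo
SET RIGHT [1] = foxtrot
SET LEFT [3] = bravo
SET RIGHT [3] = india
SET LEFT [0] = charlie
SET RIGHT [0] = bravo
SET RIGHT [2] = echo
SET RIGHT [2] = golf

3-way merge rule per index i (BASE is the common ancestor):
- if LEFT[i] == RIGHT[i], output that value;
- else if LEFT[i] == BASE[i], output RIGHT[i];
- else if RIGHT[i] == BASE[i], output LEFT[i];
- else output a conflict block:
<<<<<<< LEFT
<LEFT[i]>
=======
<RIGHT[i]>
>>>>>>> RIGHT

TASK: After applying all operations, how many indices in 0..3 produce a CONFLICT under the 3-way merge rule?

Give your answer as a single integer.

Answer: 2

Derivation:
Final LEFT:  [charlie, delta, charlie, bravo]
Final RIGHT: [bravo, foxtrot, golf, india]
i=0: BASE=foxtrot L=charlie R=bravo all differ -> CONFLICT
i=1: L=delta=BASE, R=foxtrot -> take RIGHT -> foxtrot
i=2: L=charlie=BASE, R=golf -> take RIGHT -> golf
i=3: BASE=golf L=bravo R=india all differ -> CONFLICT
Conflict count: 2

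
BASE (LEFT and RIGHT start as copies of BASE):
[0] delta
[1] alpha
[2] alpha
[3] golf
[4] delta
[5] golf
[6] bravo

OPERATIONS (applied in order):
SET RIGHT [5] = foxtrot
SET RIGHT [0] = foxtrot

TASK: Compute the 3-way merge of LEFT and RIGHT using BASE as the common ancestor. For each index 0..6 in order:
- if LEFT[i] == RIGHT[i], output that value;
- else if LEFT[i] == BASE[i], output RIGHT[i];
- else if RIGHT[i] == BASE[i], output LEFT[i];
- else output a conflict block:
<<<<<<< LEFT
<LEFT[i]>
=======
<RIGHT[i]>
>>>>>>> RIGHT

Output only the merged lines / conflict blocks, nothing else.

Answer: foxtrot
alpha
alpha
golf
delta
foxtrot
bravo

Derivation:
Final LEFT:  [delta, alpha, alpha, golf, delta, golf, bravo]
Final RIGHT: [foxtrot, alpha, alpha, golf, delta, foxtrot, bravo]
i=0: L=delta=BASE, R=foxtrot -> take RIGHT -> foxtrot
i=1: L=alpha R=alpha -> agree -> alpha
i=2: L=alpha R=alpha -> agree -> alpha
i=3: L=golf R=golf -> agree -> golf
i=4: L=delta R=delta -> agree -> delta
i=5: L=golf=BASE, R=foxtrot -> take RIGHT -> foxtrot
i=6: L=bravo R=bravo -> agree -> bravo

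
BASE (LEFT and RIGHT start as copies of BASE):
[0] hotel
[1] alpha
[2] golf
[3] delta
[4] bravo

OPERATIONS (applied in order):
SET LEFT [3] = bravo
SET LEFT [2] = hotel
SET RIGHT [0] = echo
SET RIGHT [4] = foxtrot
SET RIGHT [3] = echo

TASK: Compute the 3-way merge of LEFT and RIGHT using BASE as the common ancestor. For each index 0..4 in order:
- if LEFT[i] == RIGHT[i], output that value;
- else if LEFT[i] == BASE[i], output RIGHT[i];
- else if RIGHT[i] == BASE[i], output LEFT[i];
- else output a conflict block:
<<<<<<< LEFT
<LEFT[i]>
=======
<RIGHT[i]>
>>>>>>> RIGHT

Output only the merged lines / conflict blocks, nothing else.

Answer: echo
alpha
hotel
<<<<<<< LEFT
bravo
=======
echo
>>>>>>> RIGHT
foxtrot

Derivation:
Final LEFT:  [hotel, alpha, hotel, bravo, bravo]
Final RIGHT: [echo, alpha, golf, echo, foxtrot]
i=0: L=hotel=BASE, R=echo -> take RIGHT -> echo
i=1: L=alpha R=alpha -> agree -> alpha
i=2: L=hotel, R=golf=BASE -> take LEFT -> hotel
i=3: BASE=delta L=bravo R=echo all differ -> CONFLICT
i=4: L=bravo=BASE, R=foxtrot -> take RIGHT -> foxtrot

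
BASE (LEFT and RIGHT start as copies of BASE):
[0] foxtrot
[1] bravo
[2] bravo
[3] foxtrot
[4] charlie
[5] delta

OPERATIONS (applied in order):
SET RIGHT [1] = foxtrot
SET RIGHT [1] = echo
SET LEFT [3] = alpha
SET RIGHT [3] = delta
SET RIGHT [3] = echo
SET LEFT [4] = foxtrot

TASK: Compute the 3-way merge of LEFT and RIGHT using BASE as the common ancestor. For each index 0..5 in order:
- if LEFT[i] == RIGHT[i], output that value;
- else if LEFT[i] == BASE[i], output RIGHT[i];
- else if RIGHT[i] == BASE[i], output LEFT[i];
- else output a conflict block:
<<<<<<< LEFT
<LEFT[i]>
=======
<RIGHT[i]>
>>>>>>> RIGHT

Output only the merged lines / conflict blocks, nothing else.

Answer: foxtrot
echo
bravo
<<<<<<< LEFT
alpha
=======
echo
>>>>>>> RIGHT
foxtrot
delta

Derivation:
Final LEFT:  [foxtrot, bravo, bravo, alpha, foxtrot, delta]
Final RIGHT: [foxtrot, echo, bravo, echo, charlie, delta]
i=0: L=foxtrot R=foxtrot -> agree -> foxtrot
i=1: L=bravo=BASE, R=echo -> take RIGHT -> echo
i=2: L=bravo R=bravo -> agree -> bravo
i=3: BASE=foxtrot L=alpha R=echo all differ -> CONFLICT
i=4: L=foxtrot, R=charlie=BASE -> take LEFT -> foxtrot
i=5: L=delta R=delta -> agree -> delta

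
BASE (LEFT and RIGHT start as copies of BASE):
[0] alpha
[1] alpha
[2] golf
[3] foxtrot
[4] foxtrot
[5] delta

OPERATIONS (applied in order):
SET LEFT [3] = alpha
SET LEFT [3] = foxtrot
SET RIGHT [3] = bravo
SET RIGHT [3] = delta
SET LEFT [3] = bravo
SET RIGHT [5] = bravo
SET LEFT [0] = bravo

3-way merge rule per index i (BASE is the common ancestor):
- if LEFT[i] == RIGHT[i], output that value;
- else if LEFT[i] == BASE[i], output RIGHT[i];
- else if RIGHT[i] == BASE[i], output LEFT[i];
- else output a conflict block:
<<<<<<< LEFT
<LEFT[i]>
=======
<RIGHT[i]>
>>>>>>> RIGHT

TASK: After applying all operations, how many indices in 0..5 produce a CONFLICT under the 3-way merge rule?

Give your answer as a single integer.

Final LEFT:  [bravo, alpha, golf, bravo, foxtrot, delta]
Final RIGHT: [alpha, alpha, golf, delta, foxtrot, bravo]
i=0: L=bravo, R=alpha=BASE -> take LEFT -> bravo
i=1: L=alpha R=alpha -> agree -> alpha
i=2: L=golf R=golf -> agree -> golf
i=3: BASE=foxtrot L=bravo R=delta all differ -> CONFLICT
i=4: L=foxtrot R=foxtrot -> agree -> foxtrot
i=5: L=delta=BASE, R=bravo -> take RIGHT -> bravo
Conflict count: 1

Answer: 1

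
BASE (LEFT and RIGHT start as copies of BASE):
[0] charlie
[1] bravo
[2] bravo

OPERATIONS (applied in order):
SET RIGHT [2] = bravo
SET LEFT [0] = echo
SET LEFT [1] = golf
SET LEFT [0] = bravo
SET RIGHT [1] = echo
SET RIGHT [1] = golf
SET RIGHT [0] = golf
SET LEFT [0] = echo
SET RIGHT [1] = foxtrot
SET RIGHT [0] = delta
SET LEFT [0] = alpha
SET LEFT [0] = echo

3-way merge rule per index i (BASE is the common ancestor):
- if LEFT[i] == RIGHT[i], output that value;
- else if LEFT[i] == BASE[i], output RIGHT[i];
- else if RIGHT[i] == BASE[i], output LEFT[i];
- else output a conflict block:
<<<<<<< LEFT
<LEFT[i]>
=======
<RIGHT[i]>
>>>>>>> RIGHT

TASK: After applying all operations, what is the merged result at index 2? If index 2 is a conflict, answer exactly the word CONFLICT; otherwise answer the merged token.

Final LEFT:  [echo, golf, bravo]
Final RIGHT: [delta, foxtrot, bravo]
i=0: BASE=charlie L=echo R=delta all differ -> CONFLICT
i=1: BASE=bravo L=golf R=foxtrot all differ -> CONFLICT
i=2: L=bravo R=bravo -> agree -> bravo
Index 2 -> bravo

Answer: bravo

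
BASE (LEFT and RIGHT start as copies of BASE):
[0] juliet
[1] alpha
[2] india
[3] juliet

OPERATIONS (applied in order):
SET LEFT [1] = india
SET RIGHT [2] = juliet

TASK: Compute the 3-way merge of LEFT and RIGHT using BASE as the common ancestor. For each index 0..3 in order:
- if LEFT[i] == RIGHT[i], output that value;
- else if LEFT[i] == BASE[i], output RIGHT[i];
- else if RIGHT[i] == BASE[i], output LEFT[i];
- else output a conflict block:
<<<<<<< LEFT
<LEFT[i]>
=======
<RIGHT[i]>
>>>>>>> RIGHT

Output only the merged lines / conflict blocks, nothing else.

Final LEFT:  [juliet, india, india, juliet]
Final RIGHT: [juliet, alpha, juliet, juliet]
i=0: L=juliet R=juliet -> agree -> juliet
i=1: L=india, R=alpha=BASE -> take LEFT -> india
i=2: L=india=BASE, R=juliet -> take RIGHT -> juliet
i=3: L=juliet R=juliet -> agree -> juliet

Answer: juliet
india
juliet
juliet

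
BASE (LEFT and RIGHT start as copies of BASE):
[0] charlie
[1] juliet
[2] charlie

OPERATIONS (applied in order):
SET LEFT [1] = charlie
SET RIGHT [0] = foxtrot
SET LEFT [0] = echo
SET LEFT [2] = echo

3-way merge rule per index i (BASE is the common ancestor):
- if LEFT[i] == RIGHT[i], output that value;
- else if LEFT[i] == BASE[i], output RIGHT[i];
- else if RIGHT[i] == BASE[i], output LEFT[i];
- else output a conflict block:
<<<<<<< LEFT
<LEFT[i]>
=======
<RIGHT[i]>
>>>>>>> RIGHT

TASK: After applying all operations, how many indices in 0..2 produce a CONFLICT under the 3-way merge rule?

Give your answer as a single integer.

Answer: 1

Derivation:
Final LEFT:  [echo, charlie, echo]
Final RIGHT: [foxtrot, juliet, charlie]
i=0: BASE=charlie L=echo R=foxtrot all differ -> CONFLICT
i=1: L=charlie, R=juliet=BASE -> take LEFT -> charlie
i=2: L=echo, R=charlie=BASE -> take LEFT -> echo
Conflict count: 1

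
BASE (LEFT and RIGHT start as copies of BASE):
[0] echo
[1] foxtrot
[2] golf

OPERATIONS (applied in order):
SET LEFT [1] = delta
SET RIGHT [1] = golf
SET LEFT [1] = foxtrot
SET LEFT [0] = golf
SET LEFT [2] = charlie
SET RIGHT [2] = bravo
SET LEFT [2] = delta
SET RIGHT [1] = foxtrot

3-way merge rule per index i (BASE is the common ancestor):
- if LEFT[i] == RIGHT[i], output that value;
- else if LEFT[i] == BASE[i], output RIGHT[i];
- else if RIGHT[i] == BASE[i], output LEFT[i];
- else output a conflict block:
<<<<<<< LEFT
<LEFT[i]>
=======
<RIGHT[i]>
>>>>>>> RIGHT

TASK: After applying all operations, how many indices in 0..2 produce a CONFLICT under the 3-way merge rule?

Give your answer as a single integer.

Answer: 1

Derivation:
Final LEFT:  [golf, foxtrot, delta]
Final RIGHT: [echo, foxtrot, bravo]
i=0: L=golf, R=echo=BASE -> take LEFT -> golf
i=1: L=foxtrot R=foxtrot -> agree -> foxtrot
i=2: BASE=golf L=delta R=bravo all differ -> CONFLICT
Conflict count: 1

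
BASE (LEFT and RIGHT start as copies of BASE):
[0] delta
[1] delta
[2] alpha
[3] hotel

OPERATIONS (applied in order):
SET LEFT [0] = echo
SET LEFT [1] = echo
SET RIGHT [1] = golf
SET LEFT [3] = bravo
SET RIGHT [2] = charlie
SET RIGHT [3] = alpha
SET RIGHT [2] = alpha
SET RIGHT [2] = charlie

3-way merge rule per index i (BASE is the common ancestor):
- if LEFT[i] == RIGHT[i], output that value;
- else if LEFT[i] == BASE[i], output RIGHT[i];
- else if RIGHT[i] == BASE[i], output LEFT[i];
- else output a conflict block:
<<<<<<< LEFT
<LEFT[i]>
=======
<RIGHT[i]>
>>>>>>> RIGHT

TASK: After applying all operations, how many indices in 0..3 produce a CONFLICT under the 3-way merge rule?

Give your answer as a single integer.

Final LEFT:  [echo, echo, alpha, bravo]
Final RIGHT: [delta, golf, charlie, alpha]
i=0: L=echo, R=delta=BASE -> take LEFT -> echo
i=1: BASE=delta L=echo R=golf all differ -> CONFLICT
i=2: L=alpha=BASE, R=charlie -> take RIGHT -> charlie
i=3: BASE=hotel L=bravo R=alpha all differ -> CONFLICT
Conflict count: 2

Answer: 2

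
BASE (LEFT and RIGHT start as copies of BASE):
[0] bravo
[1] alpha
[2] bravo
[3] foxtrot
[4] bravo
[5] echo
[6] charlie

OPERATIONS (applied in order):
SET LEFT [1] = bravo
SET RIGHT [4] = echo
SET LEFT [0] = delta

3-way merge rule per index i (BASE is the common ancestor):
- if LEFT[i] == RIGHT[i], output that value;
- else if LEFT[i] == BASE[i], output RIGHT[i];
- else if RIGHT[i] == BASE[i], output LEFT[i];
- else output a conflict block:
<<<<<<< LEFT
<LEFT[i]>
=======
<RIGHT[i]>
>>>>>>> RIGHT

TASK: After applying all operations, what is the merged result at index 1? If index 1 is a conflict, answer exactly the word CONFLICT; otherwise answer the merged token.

Answer: bravo

Derivation:
Final LEFT:  [delta, bravo, bravo, foxtrot, bravo, echo, charlie]
Final RIGHT: [bravo, alpha, bravo, foxtrot, echo, echo, charlie]
i=0: L=delta, R=bravo=BASE -> take LEFT -> delta
i=1: L=bravo, R=alpha=BASE -> take LEFT -> bravo
i=2: L=bravo R=bravo -> agree -> bravo
i=3: L=foxtrot R=foxtrot -> agree -> foxtrot
i=4: L=bravo=BASE, R=echo -> take RIGHT -> echo
i=5: L=echo R=echo -> agree -> echo
i=6: L=charlie R=charlie -> agree -> charlie
Index 1 -> bravo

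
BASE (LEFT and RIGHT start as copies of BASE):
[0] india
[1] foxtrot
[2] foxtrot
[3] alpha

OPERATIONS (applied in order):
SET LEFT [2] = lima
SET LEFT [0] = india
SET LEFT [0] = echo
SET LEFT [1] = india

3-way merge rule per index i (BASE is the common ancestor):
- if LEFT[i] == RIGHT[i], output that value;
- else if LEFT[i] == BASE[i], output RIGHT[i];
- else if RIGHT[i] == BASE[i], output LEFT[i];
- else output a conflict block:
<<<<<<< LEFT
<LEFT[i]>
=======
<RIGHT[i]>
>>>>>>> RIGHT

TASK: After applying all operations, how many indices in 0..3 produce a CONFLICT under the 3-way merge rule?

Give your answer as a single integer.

Final LEFT:  [echo, india, lima, alpha]
Final RIGHT: [india, foxtrot, foxtrot, alpha]
i=0: L=echo, R=india=BASE -> take LEFT -> echo
i=1: L=india, R=foxtrot=BASE -> take LEFT -> india
i=2: L=lima, R=foxtrot=BASE -> take LEFT -> lima
i=3: L=alpha R=alpha -> agree -> alpha
Conflict count: 0

Answer: 0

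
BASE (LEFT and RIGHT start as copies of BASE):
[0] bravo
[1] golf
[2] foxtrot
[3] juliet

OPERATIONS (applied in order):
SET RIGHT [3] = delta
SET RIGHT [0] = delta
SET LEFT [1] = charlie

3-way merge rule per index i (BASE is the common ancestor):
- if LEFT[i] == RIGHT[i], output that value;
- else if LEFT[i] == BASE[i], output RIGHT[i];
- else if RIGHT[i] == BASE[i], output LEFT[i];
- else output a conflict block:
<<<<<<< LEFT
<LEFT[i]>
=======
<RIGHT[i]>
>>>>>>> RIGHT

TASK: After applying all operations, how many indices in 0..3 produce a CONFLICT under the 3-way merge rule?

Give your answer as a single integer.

Answer: 0

Derivation:
Final LEFT:  [bravo, charlie, foxtrot, juliet]
Final RIGHT: [delta, golf, foxtrot, delta]
i=0: L=bravo=BASE, R=delta -> take RIGHT -> delta
i=1: L=charlie, R=golf=BASE -> take LEFT -> charlie
i=2: L=foxtrot R=foxtrot -> agree -> foxtrot
i=3: L=juliet=BASE, R=delta -> take RIGHT -> delta
Conflict count: 0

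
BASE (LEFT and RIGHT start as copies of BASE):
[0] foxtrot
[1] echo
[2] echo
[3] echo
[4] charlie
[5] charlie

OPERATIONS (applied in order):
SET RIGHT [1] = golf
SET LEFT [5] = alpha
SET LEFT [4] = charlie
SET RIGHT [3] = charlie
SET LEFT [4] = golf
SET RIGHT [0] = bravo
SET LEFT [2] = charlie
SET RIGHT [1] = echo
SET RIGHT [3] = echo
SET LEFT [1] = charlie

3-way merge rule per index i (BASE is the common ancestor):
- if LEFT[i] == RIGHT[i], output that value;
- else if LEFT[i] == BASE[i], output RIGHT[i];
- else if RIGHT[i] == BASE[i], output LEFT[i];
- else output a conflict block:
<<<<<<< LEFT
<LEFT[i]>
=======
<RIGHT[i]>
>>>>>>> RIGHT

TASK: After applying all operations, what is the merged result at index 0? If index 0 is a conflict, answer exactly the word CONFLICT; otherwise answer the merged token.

Answer: bravo

Derivation:
Final LEFT:  [foxtrot, charlie, charlie, echo, golf, alpha]
Final RIGHT: [bravo, echo, echo, echo, charlie, charlie]
i=0: L=foxtrot=BASE, R=bravo -> take RIGHT -> bravo
i=1: L=charlie, R=echo=BASE -> take LEFT -> charlie
i=2: L=charlie, R=echo=BASE -> take LEFT -> charlie
i=3: L=echo R=echo -> agree -> echo
i=4: L=golf, R=charlie=BASE -> take LEFT -> golf
i=5: L=alpha, R=charlie=BASE -> take LEFT -> alpha
Index 0 -> bravo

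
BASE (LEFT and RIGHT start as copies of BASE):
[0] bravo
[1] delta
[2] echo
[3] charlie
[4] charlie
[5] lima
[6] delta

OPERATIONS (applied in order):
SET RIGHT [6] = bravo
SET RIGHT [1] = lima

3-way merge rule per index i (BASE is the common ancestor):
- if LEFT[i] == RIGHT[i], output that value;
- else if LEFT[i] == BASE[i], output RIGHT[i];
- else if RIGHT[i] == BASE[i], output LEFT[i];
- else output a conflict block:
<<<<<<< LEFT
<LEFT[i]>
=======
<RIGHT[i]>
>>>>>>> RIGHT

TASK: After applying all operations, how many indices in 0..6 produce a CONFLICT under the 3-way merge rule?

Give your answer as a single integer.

Answer: 0

Derivation:
Final LEFT:  [bravo, delta, echo, charlie, charlie, lima, delta]
Final RIGHT: [bravo, lima, echo, charlie, charlie, lima, bravo]
i=0: L=bravo R=bravo -> agree -> bravo
i=1: L=delta=BASE, R=lima -> take RIGHT -> lima
i=2: L=echo R=echo -> agree -> echo
i=3: L=charlie R=charlie -> agree -> charlie
i=4: L=charlie R=charlie -> agree -> charlie
i=5: L=lima R=lima -> agree -> lima
i=6: L=delta=BASE, R=bravo -> take RIGHT -> bravo
Conflict count: 0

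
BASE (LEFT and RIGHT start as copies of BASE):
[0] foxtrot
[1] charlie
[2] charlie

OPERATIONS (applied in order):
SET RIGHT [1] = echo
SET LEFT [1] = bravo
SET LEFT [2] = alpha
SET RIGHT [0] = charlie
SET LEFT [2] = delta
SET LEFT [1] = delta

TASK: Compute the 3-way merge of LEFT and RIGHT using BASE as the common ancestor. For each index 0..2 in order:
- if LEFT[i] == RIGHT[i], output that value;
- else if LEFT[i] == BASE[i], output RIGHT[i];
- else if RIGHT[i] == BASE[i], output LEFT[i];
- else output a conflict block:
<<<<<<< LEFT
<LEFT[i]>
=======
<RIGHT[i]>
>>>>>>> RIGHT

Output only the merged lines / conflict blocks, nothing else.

Final LEFT:  [foxtrot, delta, delta]
Final RIGHT: [charlie, echo, charlie]
i=0: L=foxtrot=BASE, R=charlie -> take RIGHT -> charlie
i=1: BASE=charlie L=delta R=echo all differ -> CONFLICT
i=2: L=delta, R=charlie=BASE -> take LEFT -> delta

Answer: charlie
<<<<<<< LEFT
delta
=======
echo
>>>>>>> RIGHT
delta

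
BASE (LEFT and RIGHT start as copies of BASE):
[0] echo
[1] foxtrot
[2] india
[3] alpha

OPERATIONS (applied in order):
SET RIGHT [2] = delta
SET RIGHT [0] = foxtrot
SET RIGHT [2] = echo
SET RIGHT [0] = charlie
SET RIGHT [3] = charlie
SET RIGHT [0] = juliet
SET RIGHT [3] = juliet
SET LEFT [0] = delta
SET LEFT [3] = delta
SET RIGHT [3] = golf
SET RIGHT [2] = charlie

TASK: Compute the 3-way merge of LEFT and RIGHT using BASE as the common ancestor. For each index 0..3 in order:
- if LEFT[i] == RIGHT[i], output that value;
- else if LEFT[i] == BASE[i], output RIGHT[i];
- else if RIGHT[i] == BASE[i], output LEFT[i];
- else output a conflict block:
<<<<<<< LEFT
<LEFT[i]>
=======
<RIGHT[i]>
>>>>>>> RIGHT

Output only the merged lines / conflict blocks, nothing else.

Final LEFT:  [delta, foxtrot, india, delta]
Final RIGHT: [juliet, foxtrot, charlie, golf]
i=0: BASE=echo L=delta R=juliet all differ -> CONFLICT
i=1: L=foxtrot R=foxtrot -> agree -> foxtrot
i=2: L=india=BASE, R=charlie -> take RIGHT -> charlie
i=3: BASE=alpha L=delta R=golf all differ -> CONFLICT

Answer: <<<<<<< LEFT
delta
=======
juliet
>>>>>>> RIGHT
foxtrot
charlie
<<<<<<< LEFT
delta
=======
golf
>>>>>>> RIGHT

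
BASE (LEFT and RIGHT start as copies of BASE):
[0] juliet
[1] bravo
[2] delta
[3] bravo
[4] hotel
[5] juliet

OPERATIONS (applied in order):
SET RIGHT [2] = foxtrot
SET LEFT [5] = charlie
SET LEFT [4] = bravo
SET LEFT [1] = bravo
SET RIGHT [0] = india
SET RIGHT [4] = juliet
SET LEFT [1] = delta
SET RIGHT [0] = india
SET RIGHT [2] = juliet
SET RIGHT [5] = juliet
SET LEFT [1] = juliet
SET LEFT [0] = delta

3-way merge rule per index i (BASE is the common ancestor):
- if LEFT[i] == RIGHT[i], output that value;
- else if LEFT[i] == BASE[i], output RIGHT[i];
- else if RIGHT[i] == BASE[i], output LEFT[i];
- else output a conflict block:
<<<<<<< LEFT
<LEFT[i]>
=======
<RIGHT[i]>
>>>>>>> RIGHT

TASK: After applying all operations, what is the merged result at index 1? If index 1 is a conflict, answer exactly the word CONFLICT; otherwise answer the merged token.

Answer: juliet

Derivation:
Final LEFT:  [delta, juliet, delta, bravo, bravo, charlie]
Final RIGHT: [india, bravo, juliet, bravo, juliet, juliet]
i=0: BASE=juliet L=delta R=india all differ -> CONFLICT
i=1: L=juliet, R=bravo=BASE -> take LEFT -> juliet
i=2: L=delta=BASE, R=juliet -> take RIGHT -> juliet
i=3: L=bravo R=bravo -> agree -> bravo
i=4: BASE=hotel L=bravo R=juliet all differ -> CONFLICT
i=5: L=charlie, R=juliet=BASE -> take LEFT -> charlie
Index 1 -> juliet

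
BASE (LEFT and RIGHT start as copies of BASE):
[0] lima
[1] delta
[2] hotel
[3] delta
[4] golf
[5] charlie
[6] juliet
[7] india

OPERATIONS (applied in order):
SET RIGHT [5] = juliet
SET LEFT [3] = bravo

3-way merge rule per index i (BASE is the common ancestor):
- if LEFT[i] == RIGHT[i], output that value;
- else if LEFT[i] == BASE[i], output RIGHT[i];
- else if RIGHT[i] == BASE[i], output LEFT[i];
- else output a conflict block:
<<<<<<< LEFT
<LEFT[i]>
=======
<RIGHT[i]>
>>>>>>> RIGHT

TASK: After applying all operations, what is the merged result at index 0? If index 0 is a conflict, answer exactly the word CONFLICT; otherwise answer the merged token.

Answer: lima

Derivation:
Final LEFT:  [lima, delta, hotel, bravo, golf, charlie, juliet, india]
Final RIGHT: [lima, delta, hotel, delta, golf, juliet, juliet, india]
i=0: L=lima R=lima -> agree -> lima
i=1: L=delta R=delta -> agree -> delta
i=2: L=hotel R=hotel -> agree -> hotel
i=3: L=bravo, R=delta=BASE -> take LEFT -> bravo
i=4: L=golf R=golf -> agree -> golf
i=5: L=charlie=BASE, R=juliet -> take RIGHT -> juliet
i=6: L=juliet R=juliet -> agree -> juliet
i=7: L=india R=india -> agree -> india
Index 0 -> lima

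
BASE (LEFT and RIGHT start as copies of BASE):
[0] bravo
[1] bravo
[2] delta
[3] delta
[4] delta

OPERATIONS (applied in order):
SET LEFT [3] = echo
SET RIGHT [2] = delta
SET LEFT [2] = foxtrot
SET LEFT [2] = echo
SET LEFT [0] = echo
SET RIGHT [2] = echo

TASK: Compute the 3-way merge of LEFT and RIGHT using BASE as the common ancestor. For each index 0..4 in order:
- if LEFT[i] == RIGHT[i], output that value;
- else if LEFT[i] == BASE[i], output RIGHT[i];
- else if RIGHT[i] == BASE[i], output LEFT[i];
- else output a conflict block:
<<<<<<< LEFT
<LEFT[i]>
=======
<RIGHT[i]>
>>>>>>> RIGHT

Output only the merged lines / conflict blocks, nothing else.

Final LEFT:  [echo, bravo, echo, echo, delta]
Final RIGHT: [bravo, bravo, echo, delta, delta]
i=0: L=echo, R=bravo=BASE -> take LEFT -> echo
i=1: L=bravo R=bravo -> agree -> bravo
i=2: L=echo R=echo -> agree -> echo
i=3: L=echo, R=delta=BASE -> take LEFT -> echo
i=4: L=delta R=delta -> agree -> delta

Answer: echo
bravo
echo
echo
delta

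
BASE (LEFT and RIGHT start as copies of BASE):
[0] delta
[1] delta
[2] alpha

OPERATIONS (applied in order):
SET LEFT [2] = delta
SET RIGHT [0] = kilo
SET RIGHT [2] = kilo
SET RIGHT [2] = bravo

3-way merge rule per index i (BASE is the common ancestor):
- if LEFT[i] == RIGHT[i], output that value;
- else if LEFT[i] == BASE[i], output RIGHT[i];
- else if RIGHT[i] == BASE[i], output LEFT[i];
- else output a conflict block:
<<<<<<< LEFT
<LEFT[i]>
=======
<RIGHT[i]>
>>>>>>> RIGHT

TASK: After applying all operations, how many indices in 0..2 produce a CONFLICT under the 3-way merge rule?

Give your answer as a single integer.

Answer: 1

Derivation:
Final LEFT:  [delta, delta, delta]
Final RIGHT: [kilo, delta, bravo]
i=0: L=delta=BASE, R=kilo -> take RIGHT -> kilo
i=1: L=delta R=delta -> agree -> delta
i=2: BASE=alpha L=delta R=bravo all differ -> CONFLICT
Conflict count: 1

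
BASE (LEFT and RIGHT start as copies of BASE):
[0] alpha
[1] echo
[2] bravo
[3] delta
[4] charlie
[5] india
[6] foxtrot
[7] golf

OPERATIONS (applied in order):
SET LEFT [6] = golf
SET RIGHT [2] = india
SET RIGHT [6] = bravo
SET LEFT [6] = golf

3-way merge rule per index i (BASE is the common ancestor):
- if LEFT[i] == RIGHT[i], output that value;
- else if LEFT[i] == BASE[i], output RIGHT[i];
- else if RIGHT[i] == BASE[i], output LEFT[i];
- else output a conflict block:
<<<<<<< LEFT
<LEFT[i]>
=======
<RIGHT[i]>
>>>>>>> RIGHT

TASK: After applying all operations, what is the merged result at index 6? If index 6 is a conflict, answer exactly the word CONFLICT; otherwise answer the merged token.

Answer: CONFLICT

Derivation:
Final LEFT:  [alpha, echo, bravo, delta, charlie, india, golf, golf]
Final RIGHT: [alpha, echo, india, delta, charlie, india, bravo, golf]
i=0: L=alpha R=alpha -> agree -> alpha
i=1: L=echo R=echo -> agree -> echo
i=2: L=bravo=BASE, R=india -> take RIGHT -> india
i=3: L=delta R=delta -> agree -> delta
i=4: L=charlie R=charlie -> agree -> charlie
i=5: L=india R=india -> agree -> india
i=6: BASE=foxtrot L=golf R=bravo all differ -> CONFLICT
i=7: L=golf R=golf -> agree -> golf
Index 6 -> CONFLICT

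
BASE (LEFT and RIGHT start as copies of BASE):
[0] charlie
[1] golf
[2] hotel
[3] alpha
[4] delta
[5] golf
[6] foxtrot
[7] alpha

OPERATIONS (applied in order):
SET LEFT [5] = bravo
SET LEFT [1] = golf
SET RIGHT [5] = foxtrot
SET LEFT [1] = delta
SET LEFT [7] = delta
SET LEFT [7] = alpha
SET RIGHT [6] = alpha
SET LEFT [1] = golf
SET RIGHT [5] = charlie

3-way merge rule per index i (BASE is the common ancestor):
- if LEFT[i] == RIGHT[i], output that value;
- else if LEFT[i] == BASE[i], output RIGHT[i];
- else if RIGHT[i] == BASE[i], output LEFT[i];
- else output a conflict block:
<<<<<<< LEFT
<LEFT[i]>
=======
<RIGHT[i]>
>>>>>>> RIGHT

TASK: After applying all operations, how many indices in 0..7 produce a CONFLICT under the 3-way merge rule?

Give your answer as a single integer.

Final LEFT:  [charlie, golf, hotel, alpha, delta, bravo, foxtrot, alpha]
Final RIGHT: [charlie, golf, hotel, alpha, delta, charlie, alpha, alpha]
i=0: L=charlie R=charlie -> agree -> charlie
i=1: L=golf R=golf -> agree -> golf
i=2: L=hotel R=hotel -> agree -> hotel
i=3: L=alpha R=alpha -> agree -> alpha
i=4: L=delta R=delta -> agree -> delta
i=5: BASE=golf L=bravo R=charlie all differ -> CONFLICT
i=6: L=foxtrot=BASE, R=alpha -> take RIGHT -> alpha
i=7: L=alpha R=alpha -> agree -> alpha
Conflict count: 1

Answer: 1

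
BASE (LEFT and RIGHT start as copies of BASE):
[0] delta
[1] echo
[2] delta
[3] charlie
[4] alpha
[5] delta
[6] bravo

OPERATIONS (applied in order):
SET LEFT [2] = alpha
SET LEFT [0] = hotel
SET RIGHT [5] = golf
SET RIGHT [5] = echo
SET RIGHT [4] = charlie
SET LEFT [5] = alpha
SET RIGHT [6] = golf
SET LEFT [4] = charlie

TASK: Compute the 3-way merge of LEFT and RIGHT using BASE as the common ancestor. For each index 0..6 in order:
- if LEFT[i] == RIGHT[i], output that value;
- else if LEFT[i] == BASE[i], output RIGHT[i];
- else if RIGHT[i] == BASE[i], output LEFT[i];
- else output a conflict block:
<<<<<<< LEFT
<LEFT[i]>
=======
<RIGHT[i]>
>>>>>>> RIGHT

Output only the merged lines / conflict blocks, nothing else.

Final LEFT:  [hotel, echo, alpha, charlie, charlie, alpha, bravo]
Final RIGHT: [delta, echo, delta, charlie, charlie, echo, golf]
i=0: L=hotel, R=delta=BASE -> take LEFT -> hotel
i=1: L=echo R=echo -> agree -> echo
i=2: L=alpha, R=delta=BASE -> take LEFT -> alpha
i=3: L=charlie R=charlie -> agree -> charlie
i=4: L=charlie R=charlie -> agree -> charlie
i=5: BASE=delta L=alpha R=echo all differ -> CONFLICT
i=6: L=bravo=BASE, R=golf -> take RIGHT -> golf

Answer: hotel
echo
alpha
charlie
charlie
<<<<<<< LEFT
alpha
=======
echo
>>>>>>> RIGHT
golf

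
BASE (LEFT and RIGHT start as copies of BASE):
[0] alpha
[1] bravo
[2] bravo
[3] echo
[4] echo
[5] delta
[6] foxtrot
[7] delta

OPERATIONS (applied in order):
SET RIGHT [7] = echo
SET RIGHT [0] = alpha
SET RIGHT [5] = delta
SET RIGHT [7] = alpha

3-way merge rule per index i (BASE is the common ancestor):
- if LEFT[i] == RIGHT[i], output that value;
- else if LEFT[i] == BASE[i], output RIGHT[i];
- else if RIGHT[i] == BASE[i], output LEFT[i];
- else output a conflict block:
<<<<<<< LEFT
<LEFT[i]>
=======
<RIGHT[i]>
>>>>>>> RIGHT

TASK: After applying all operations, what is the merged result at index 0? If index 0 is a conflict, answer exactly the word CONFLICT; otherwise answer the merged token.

Answer: alpha

Derivation:
Final LEFT:  [alpha, bravo, bravo, echo, echo, delta, foxtrot, delta]
Final RIGHT: [alpha, bravo, bravo, echo, echo, delta, foxtrot, alpha]
i=0: L=alpha R=alpha -> agree -> alpha
i=1: L=bravo R=bravo -> agree -> bravo
i=2: L=bravo R=bravo -> agree -> bravo
i=3: L=echo R=echo -> agree -> echo
i=4: L=echo R=echo -> agree -> echo
i=5: L=delta R=delta -> agree -> delta
i=6: L=foxtrot R=foxtrot -> agree -> foxtrot
i=7: L=delta=BASE, R=alpha -> take RIGHT -> alpha
Index 0 -> alpha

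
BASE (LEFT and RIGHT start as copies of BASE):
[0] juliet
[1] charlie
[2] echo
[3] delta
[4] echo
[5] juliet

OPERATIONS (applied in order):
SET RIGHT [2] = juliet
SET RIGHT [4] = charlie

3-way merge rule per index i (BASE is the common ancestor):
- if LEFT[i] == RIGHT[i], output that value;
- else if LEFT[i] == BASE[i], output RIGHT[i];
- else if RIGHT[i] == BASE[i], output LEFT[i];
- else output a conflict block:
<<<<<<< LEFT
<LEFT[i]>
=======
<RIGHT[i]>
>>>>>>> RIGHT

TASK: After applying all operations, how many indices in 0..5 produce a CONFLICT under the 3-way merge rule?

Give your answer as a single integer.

Final LEFT:  [juliet, charlie, echo, delta, echo, juliet]
Final RIGHT: [juliet, charlie, juliet, delta, charlie, juliet]
i=0: L=juliet R=juliet -> agree -> juliet
i=1: L=charlie R=charlie -> agree -> charlie
i=2: L=echo=BASE, R=juliet -> take RIGHT -> juliet
i=3: L=delta R=delta -> agree -> delta
i=4: L=echo=BASE, R=charlie -> take RIGHT -> charlie
i=5: L=juliet R=juliet -> agree -> juliet
Conflict count: 0

Answer: 0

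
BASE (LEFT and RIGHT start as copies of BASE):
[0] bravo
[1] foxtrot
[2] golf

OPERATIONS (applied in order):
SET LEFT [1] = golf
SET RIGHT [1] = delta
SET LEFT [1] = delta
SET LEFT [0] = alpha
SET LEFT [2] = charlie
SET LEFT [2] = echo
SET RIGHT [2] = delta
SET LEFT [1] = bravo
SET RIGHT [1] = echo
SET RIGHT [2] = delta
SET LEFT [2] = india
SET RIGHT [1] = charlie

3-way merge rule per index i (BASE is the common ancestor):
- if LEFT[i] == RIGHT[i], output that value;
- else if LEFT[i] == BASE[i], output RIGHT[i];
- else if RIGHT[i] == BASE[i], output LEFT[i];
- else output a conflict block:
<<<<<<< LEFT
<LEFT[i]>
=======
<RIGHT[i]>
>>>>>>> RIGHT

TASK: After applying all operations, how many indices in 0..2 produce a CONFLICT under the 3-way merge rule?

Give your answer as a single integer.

Answer: 2

Derivation:
Final LEFT:  [alpha, bravo, india]
Final RIGHT: [bravo, charlie, delta]
i=0: L=alpha, R=bravo=BASE -> take LEFT -> alpha
i=1: BASE=foxtrot L=bravo R=charlie all differ -> CONFLICT
i=2: BASE=golf L=india R=delta all differ -> CONFLICT
Conflict count: 2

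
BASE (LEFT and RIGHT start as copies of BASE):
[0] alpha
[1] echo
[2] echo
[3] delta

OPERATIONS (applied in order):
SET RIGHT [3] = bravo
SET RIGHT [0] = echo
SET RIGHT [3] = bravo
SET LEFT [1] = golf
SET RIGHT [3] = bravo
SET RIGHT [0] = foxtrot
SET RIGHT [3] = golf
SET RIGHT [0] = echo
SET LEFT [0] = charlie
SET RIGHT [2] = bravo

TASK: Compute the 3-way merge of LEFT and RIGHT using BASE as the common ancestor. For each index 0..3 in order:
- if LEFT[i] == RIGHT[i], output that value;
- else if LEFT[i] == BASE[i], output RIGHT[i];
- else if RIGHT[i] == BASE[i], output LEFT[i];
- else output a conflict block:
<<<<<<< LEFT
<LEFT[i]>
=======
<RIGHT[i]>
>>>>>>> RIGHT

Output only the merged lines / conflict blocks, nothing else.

Answer: <<<<<<< LEFT
charlie
=======
echo
>>>>>>> RIGHT
golf
bravo
golf

Derivation:
Final LEFT:  [charlie, golf, echo, delta]
Final RIGHT: [echo, echo, bravo, golf]
i=0: BASE=alpha L=charlie R=echo all differ -> CONFLICT
i=1: L=golf, R=echo=BASE -> take LEFT -> golf
i=2: L=echo=BASE, R=bravo -> take RIGHT -> bravo
i=3: L=delta=BASE, R=golf -> take RIGHT -> golf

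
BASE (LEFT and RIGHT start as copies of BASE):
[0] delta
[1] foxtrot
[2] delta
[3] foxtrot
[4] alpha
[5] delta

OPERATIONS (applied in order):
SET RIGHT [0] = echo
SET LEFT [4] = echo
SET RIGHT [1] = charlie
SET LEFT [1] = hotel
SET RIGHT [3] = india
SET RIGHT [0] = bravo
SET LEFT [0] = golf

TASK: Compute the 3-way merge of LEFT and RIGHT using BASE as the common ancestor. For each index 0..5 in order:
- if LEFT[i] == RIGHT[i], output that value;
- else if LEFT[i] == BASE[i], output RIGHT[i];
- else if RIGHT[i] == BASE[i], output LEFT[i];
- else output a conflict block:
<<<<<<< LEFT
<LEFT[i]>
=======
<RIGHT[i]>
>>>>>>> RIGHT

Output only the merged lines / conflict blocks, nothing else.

Final LEFT:  [golf, hotel, delta, foxtrot, echo, delta]
Final RIGHT: [bravo, charlie, delta, india, alpha, delta]
i=0: BASE=delta L=golf R=bravo all differ -> CONFLICT
i=1: BASE=foxtrot L=hotel R=charlie all differ -> CONFLICT
i=2: L=delta R=delta -> agree -> delta
i=3: L=foxtrot=BASE, R=india -> take RIGHT -> india
i=4: L=echo, R=alpha=BASE -> take LEFT -> echo
i=5: L=delta R=delta -> agree -> delta

Answer: <<<<<<< LEFT
golf
=======
bravo
>>>>>>> RIGHT
<<<<<<< LEFT
hotel
=======
charlie
>>>>>>> RIGHT
delta
india
echo
delta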